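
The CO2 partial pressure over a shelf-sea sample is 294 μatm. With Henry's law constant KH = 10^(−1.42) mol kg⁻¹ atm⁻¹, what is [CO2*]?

[CO2*] = 11.2 μmol/kg

KH = 10^(−1.42) = 3.802×10^-2 mol kg⁻¹ atm⁻¹
[CO2*] = KH · pCO2 = 3.802×10^-2 × 294×10^-6 atm = 1.12×10^-5 mol/kg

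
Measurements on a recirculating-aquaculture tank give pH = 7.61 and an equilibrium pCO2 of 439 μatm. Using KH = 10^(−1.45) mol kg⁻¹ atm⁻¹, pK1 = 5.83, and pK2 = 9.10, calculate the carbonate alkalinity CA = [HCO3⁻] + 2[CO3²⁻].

CA = 0.999 mmol/kg

[CO2*] = KH · pCO2 = 10^(−1.45) × 439×10^-6 = 1.558×10^-5 mol/kg
α₀ = 1/(1 + K1/[H⁺] + K1K2/[H⁺]²) = 1/(1 + 10^+1.78 + 10^+0.29) = 0.01582
DIC = [CO2*]/α₀ = 1.558×10^-5 / 0.01582 = 0.9845 mmol/kg
CA = (α₁ + 2α₂)·DIC = (0.9533 + 2×0.03085) × 0.9845 = 0.999 mmol/kg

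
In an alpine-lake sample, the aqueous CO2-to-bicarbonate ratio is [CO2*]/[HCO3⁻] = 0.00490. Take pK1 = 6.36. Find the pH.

pH = 8.67

From K1 = [H⁺][HCO3⁻]/[CO2*]:  pH = pK1 − log₁₀([CO2*]/[HCO3⁻])
log₁₀(0.00490) = -2.310
pH = 6.36 − (-2.310) = 8.67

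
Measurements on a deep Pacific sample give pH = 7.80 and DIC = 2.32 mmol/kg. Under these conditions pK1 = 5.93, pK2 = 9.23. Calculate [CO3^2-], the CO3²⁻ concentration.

α₂ = 1 / (1 + [H⁺]/K2 + [H⁺]²/(K1K2)) = 1 / (1 + 10^+1.43 + 10^-0.44)
   = 1 / (1 + 26.915 + 0.36308) = 1/28.278 = 0.03536
[CO3²⁻] = α₂ × DIC = 0.03536 × 2.32 = 0.0820 mmol/kg

[CO3²⁻] = 0.0820 mmol/kg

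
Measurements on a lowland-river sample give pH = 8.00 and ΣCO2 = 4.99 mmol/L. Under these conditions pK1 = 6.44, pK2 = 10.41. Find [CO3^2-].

[CO3²⁻] = 18.8 μmol/L

α₂ = 1 / (1 + [H⁺]/K2 + [H⁺]²/(K1K2)) = 1 / (1 + 10^+2.41 + 10^+0.85)
   = 1 / (1 + 257.04 + 7.0795) = 1/265.12 = 0.003772
[CO3²⁻] = α₂ × DIC = 0.003772 × 4.99 = 0.0188 mmol/L = 18.8 μmol/L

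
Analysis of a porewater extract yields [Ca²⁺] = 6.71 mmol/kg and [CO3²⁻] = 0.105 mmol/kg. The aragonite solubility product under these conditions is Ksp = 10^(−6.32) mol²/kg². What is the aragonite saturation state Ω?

Ω = 1.47

Ksp = 10^(−6.32) = 4.786×10^-7
Ω = [Ca²⁺][CO3²⁻]/Ksp = (6.71×10^-3)(0.105×10^-3) / 4.786×10^-7 = 1.47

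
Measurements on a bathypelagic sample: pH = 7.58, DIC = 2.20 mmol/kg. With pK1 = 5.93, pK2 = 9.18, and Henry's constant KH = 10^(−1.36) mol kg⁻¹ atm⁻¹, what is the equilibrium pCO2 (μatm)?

α₀ = 1 / (1 + K1/[H⁺] + K1K2/[H⁺]²) = 1 / (1 + 10^+1.65 + 10^+0.05)
   = 1 / (1 + 44.668 + 1.1220) = 1/46.790 = 0.02137
[CO2*] = α₀ × DIC = 0.02137 × 2.20 = 0.04702 mmol/kg
pCO2 = [CO2*]/KH = 4.702×10^-5 / 4.365×10^-2 = 1080 μatm

pCO2 = 1080 μatm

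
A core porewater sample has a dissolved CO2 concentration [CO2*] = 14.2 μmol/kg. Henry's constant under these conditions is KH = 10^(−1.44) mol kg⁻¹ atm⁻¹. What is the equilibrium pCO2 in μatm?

pCO2 = 391 μatm

KH = 10^(−1.44) = 3.631×10^-2 mol kg⁻¹ atm⁻¹
pCO2 = [CO2*]/KH = 14.2×10^-6 / 3.631×10^-2 = 3.91×10^-4 atm = 391 μatm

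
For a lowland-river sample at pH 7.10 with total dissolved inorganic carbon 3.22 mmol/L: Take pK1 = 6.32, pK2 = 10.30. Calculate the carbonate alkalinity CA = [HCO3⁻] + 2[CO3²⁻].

CA = [HCO3⁻] + 2[CO3²⁻] = (α₁ + 2α₂)·DIC
At pH 7.10: [H⁺]/K1 = 10^-0.78 = 0.16596, K2/[H⁺] = 10^-3.20 = 0.00063096
α₁ = 1/(1 + 0.16596 + 0.00063096) = 1/1.1666 = 0.8572; α₂ = α₁·K2/[H⁺] = 0.0005409
α₁ + 2α₂ = 0.8583
CA = 0.8583 × 3.22 = 2.76 mmol/L

CA = 2.76 mmol/L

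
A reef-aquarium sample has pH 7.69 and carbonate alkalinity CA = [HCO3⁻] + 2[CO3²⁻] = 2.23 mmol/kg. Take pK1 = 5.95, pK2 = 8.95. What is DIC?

DIC = 2.16 mmol/kg

CA = [HCO3⁻] + 2[CO3²⁻] = (α₁ + 2α₂)·DIC
At pH 7.69: [H⁺]/K1 = 10^-1.74 = 0.018197, K2/[H⁺] = 10^-1.26 = 0.054954
α₁ = 1/(1 + 0.018197 + 0.054954) = 1/1.0732 = 0.9318; α₂ = α₁·K2/[H⁺] = 0.05121
α₁ + 2α₂ = 1.0343
DIC = CA / (α₁ + 2α₂) = 2.23 / 1.0343 = 2.16 mmol/kg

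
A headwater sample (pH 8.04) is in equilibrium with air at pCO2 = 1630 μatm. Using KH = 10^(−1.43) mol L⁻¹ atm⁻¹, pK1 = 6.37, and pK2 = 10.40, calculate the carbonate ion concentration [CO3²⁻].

[CO2*] = KH · pCO2 = 10^(−1.43) × 1630×10^-6 = 6.056×10^-5 mol/L
α₀ = 1/(1 + K1/[H⁺] + K1K2/[H⁺]²) = 1/(1 + 10^+1.67 + 10^-0.69) = 0.02084
DIC = [CO2*]/α₀ = 6.056×10^-5 / 0.02084 = 2.906 mmol/L
[CO3²⁻] = α₂·DIC; α₂ = 0.004256, so [CO3²⁻] = 0.004256 × 2.906 = 0.0124 mmol/L = 12.4 μmol/L

[CO3²⁻] = 12.4 μmol/L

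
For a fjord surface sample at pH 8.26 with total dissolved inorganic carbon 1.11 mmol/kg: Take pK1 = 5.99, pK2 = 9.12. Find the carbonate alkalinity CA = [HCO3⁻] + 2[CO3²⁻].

CA = [HCO3⁻] + 2[CO3²⁻] = (α₁ + 2α₂)·DIC
At pH 8.26: [H⁺]/K1 = 10^-2.27 = 0.0053703, K2/[H⁺] = 10^-0.86 = 0.13804
α₁ = 1/(1 + 0.0053703 + 0.13804) = 1/1.1434 = 0.8746; α₂ = α₁·K2/[H⁺] = 0.1207
α₁ + 2α₂ = 1.1160
CA = 1.1160 × 1.11 = 1.24 mmol/kg

CA = 1.24 mmol/kg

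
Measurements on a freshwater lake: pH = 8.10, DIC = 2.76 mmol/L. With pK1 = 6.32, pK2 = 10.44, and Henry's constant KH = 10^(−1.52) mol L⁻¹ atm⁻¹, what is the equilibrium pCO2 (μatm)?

α₀ = 1 / (1 + K1/[H⁺] + K1K2/[H⁺]²) = 1 / (1 + 10^+1.78 + 10^-0.56)
   = 1 / (1 + 60.256 + 0.27542) = 1/61.531 = 0.01625
[CO2*] = α₀ × DIC = 0.01625 × 2.76 = 0.04486 mmol/L
pCO2 = [CO2*]/KH = 4.486×10^-5 / 3.020×10^-2 = 1490 μatm

pCO2 = 1490 μatm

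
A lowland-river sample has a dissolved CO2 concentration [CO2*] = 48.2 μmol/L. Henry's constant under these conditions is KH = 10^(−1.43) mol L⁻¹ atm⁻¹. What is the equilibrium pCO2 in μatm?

KH = 10^(−1.43) = 3.715×10^-2 mol L⁻¹ atm⁻¹
pCO2 = [CO2*]/KH = 48.2×10^-6 / 3.715×10^-2 = 1.30×10^-3 atm = 1300 μatm

pCO2 = 1300 μatm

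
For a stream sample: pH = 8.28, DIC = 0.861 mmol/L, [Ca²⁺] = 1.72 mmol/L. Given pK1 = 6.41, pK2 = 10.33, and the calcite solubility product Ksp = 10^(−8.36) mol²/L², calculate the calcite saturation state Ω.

α₂ = 1 / (1 + [H⁺]/K2 + [H⁺]²/(K1K2)) = 1 / (1 + 10^+2.05 + 10^+0.18)
   = 1 / (1 + 112.20 + 1.5136) = 1/114.72 = 0.008717
[CO3²⁻] = α₂ × DIC = 0.008717 × 0.861 = 0.007506 mmol/L = 7.506 μmol/L
Ksp = 10^(−8.36) = 4.365×10^-9
Ω = [Ca²⁺][CO3²⁻]/Ksp = (1.72×10^-3)(7.506×10^-6) / 4.365×10^-9 = 2.96

Ω = 2.96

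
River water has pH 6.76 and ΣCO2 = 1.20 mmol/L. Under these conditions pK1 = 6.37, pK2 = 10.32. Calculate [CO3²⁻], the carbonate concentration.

α₂ = 1 / (1 + [H⁺]/K2 + [H⁺]²/(K1K2)) = 1 / (1 + 10^+3.56 + 10^+3.17)
   = 1 / (1 + 3630.8 + 1479.1) = 1/5110.9 = 0.0001957
[CO3²⁻] = α₂ × DIC = 0.0001957 × 1.20 = 0.000235 mmol/L = 0.235 μmol/L

[CO3²⁻] = 0.235 μmol/L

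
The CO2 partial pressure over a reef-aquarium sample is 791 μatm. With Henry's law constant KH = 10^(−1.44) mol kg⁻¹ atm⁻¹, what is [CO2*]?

[CO2*] = 28.7 μmol/kg

KH = 10^(−1.44) = 3.631×10^-2 mol kg⁻¹ atm⁻¹
[CO2*] = KH · pCO2 = 3.631×10^-2 × 791×10^-6 atm = 2.87×10^-5 mol/kg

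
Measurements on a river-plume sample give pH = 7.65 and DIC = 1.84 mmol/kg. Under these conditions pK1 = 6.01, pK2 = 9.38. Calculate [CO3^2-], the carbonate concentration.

α₂ = 1 / (1 + [H⁺]/K2 + [H⁺]²/(K1K2)) = 1 / (1 + 10^+1.73 + 10^+0.09)
   = 1 / (1 + 53.703 + 1.2303) = 1/55.933 = 0.01788
[CO3²⁻] = α₂ × DIC = 0.01788 × 1.84 = 0.0329 mmol/kg

[CO3²⁻] = 0.0329 mmol/kg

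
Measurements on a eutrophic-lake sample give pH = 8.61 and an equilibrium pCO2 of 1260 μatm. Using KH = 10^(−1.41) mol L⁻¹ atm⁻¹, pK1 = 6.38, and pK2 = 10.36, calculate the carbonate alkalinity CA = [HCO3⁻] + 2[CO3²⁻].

CA = 8.62 mmol/L

[CO2*] = KH · pCO2 = 10^(−1.41) × 1260×10^-6 = 4.902×10^-5 mol/L
α₀ = 1/(1 + K1/[H⁺] + K1K2/[H⁺]²) = 1/(1 + 10^+2.23 + 10^+0.48) = 0.005752
DIC = [CO2*]/α₀ = 4.902×10^-5 / 0.005752 = 8.522 mmol/L
CA = (α₁ + 2α₂)·DIC = (0.9769 + 2×0.01737) × 8.522 = 8.62 mmol/L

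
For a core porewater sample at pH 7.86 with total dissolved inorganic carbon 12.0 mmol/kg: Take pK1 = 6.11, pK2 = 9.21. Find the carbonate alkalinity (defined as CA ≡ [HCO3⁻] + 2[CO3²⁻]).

CA = [HCO3⁻] + 2[CO3²⁻] = (α₁ + 2α₂)·DIC
At pH 7.86: [H⁺]/K1 = 10^-1.75 = 0.017783, K2/[H⁺] = 10^-1.35 = 0.044668
α₁ = 1/(1 + 0.017783 + 0.044668) = 1/1.0625 = 0.9412; α₂ = α₁·K2/[H⁺] = 0.04204
α₁ + 2α₂ = 1.0253
CA = 1.0253 × 12.0 = 12.3 mmol/kg

CA = 12.3 mmol/kg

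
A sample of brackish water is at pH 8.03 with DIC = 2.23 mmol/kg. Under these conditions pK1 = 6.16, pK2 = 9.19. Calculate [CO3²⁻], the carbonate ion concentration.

α₂ = 1 / (1 + [H⁺]/K2 + [H⁺]²/(K1K2)) = 1 / (1 + 10^+1.16 + 10^-0.71)
   = 1 / (1 + 14.454 + 0.19498) = 1/15.649 = 0.06390
[CO3²⁻] = α₂ × DIC = 0.06390 × 2.23 = 0.142 mmol/kg

[CO3²⁻] = 0.142 mmol/kg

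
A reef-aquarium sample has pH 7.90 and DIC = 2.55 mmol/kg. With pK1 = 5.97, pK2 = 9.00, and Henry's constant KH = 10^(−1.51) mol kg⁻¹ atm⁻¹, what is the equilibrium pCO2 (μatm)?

α₀ = 1 / (1 + K1/[H⁺] + K1K2/[H⁺]²) = 1 / (1 + 10^+1.93 + 10^+0.83)
   = 1 / (1 + 85.114 + 6.7608) = 1/92.875 = 0.01077
[CO2*] = α₀ × DIC = 0.01077 × 2.55 = 0.02746 mmol/kg
pCO2 = [CO2*]/KH = 2.746×10^-5 / 3.090×10^-2 = 888 μatm

pCO2 = 888 μatm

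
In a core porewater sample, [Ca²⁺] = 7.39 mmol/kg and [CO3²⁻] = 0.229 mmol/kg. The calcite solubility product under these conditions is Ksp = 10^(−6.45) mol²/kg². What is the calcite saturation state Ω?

Ω = 4.77

Ksp = 10^(−6.45) = 3.548×10^-7
Ω = [Ca²⁺][CO3²⁻]/Ksp = (7.39×10^-3)(0.229×10^-3) / 3.548×10^-7 = 4.77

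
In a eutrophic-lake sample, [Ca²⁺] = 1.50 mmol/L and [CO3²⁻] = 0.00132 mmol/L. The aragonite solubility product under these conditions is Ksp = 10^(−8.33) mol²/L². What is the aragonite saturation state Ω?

Ksp = 10^(−8.33) = 4.677×10^-9
Ω = [Ca²⁺][CO3²⁻]/Ksp = (1.50×10^-3)(0.00132×10^-3) / 4.677×10^-9 = 0.423

Ω = 0.423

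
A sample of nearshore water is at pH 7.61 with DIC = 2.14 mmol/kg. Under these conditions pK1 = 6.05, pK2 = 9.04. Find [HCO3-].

[HCO3⁻] = 2.01 mmol/kg

α₁ = 1 / (1 + [H⁺]/K1 + K2/[H⁺]) = 1 / (1 + 10^-1.56 + 10^-1.43)
   = 1 / (1 + 0.027542 + 0.037154) = 1/1.0647 = 0.9392
[HCO3⁻] = α₁ × DIC = 0.9392 × 2.14 = 2.01 mmol/kg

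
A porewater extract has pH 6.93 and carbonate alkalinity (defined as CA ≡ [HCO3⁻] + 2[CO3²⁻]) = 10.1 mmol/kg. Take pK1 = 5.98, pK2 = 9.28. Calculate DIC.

CA = [HCO3⁻] + 2[CO3²⁻] = (α₁ + 2α₂)·DIC
At pH 6.93: [H⁺]/K1 = 10^-0.95 = 0.11220, K2/[H⁺] = 10^-2.35 = 0.0044668
α₁ = 1/(1 + 0.11220 + 0.0044668) = 1/1.1167 = 0.8955; α₂ = α₁·K2/[H⁺] = 0.004000
α₁ + 2α₂ = 0.9035
DIC = CA / (α₁ + 2α₂) = 10.1 / 0.9035 = 11.2 mmol/kg

DIC = 11.2 mmol/kg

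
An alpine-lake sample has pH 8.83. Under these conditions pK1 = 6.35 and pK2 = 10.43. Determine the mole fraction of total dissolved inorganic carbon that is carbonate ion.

α₂ = 0.0244

α₂ = 1 / (1 + [H⁺]/K2 + [H⁺]²/(K1K2)) = 1 / (1 + 10^+1.60 + 10^-0.88)
   = 1 / (1 + 39.811 + 0.13183) = 1/40.943 = 0.02442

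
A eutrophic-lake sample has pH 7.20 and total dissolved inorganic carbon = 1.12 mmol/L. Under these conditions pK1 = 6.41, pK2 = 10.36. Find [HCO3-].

[HCO3⁻] = 0.963 mmol/L

α₁ = 1 / (1 + [H⁺]/K1 + K2/[H⁺]) = 1 / (1 + 10^-0.79 + 10^-3.16)
   = 1 / (1 + 0.16218 + 0.00069183) = 1/1.1629 = 0.8599
[HCO3⁻] = α₁ × DIC = 0.8599 × 1.12 = 0.963 mmol/L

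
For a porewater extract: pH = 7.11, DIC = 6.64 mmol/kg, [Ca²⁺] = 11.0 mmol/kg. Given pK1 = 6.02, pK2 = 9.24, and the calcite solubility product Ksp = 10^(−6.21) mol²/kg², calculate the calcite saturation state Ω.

Ω = 0.807

α₂ = 1 / (1 + [H⁺]/K2 + [H⁺]²/(K1K2)) = 1 / (1 + 10^+2.13 + 10^+1.04)
   = 1 / (1 + 134.90 + 10.965) = 1/146.86 = 0.006809
[CO3²⁻] = α₂ × DIC = 0.006809 × 6.64 = 0.04521 mmol/kg
Ksp = 10^(−6.21) = 6.166×10^-7
Ω = [Ca²⁺][CO3²⁻]/Ksp = (11.0×10^-3)(4.521×10^-5) / 6.166×10^-7 = 0.807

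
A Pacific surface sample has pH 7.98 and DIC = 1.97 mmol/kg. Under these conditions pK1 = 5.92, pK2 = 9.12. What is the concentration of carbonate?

[CO3²⁻] = 0.132 mmol/kg

α₂ = 1 / (1 + [H⁺]/K2 + [H⁺]²/(K1K2)) = 1 / (1 + 10^+1.14 + 10^-0.92)
   = 1 / (1 + 13.804 + 0.12023) = 1/14.924 = 0.06701
[CO3²⁻] = α₂ × DIC = 0.06701 × 1.97 = 0.132 mmol/kg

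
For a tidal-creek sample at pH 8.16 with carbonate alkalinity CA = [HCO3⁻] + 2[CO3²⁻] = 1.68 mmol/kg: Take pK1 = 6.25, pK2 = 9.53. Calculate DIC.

DIC = 1.63 mmol/kg

CA = [HCO3⁻] + 2[CO3²⁻] = (α₁ + 2α₂)·DIC
At pH 8.16: [H⁺]/K1 = 10^-1.91 = 0.012303, K2/[H⁺] = 10^-1.37 = 0.042658
α₁ = 1/(1 + 0.012303 + 0.042658) = 1/1.0550 = 0.9479; α₂ = α₁·K2/[H⁺] = 0.04044
α₁ + 2α₂ = 1.0288
DIC = CA / (α₁ + 2α₂) = 1.68 / 1.0288 = 1.63 mmol/kg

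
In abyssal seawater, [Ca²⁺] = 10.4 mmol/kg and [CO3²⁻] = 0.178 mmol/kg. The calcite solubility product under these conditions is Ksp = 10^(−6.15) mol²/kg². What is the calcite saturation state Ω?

Ksp = 10^(−6.15) = 7.079×10^-7
Ω = [Ca²⁺][CO3²⁻]/Ksp = (10.4×10^-3)(0.178×10^-3) / 7.079×10^-7 = 2.61

Ω = 2.61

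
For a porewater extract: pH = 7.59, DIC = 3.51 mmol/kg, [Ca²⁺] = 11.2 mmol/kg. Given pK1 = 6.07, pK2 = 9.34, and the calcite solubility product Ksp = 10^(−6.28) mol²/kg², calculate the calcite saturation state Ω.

Ω = 1.27

α₂ = 1 / (1 + [H⁺]/K2 + [H⁺]²/(K1K2)) = 1 / (1 + 10^+1.75 + 10^+0.23)
   = 1 / (1 + 56.234 + 1.6982) = 1/58.932 = 0.01697
[CO3²⁻] = α₂ × DIC = 0.01697 × 3.51 = 0.05956 mmol/kg
Ksp = 10^(−6.28) = 5.248×10^-7
Ω = [Ca²⁺][CO3²⁻]/Ksp = (11.2×10^-3)(5.956×10^-5) / 5.248×10^-7 = 1.27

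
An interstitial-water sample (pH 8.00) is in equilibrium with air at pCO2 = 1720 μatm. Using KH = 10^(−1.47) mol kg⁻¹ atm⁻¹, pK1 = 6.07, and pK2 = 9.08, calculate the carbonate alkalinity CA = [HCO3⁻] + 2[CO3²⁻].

[CO2*] = KH · pCO2 = 10^(−1.47) × 1720×10^-6 = 5.828×10^-5 mol/kg
α₀ = 1/(1 + K1/[H⁺] + K1K2/[H⁺]²) = 1/(1 + 10^+1.93 + 10^+0.85) = 0.01073
DIC = [CO2*]/α₀ = 5.828×10^-5 / 0.01073 = 5.431 mmol/kg
CA = (α₁ + 2α₂)·DIC = (0.9133 + 2×0.07597) × 5.431 = 5.79 mmol/kg

CA = 5.79 mmol/kg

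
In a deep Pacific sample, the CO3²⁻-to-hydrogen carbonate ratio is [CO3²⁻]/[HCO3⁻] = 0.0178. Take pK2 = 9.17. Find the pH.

From K2 = [H⁺][CO3²⁻]/[HCO3⁻]:  pH = pK2 + log₁₀([CO3²⁻]/[HCO3⁻])
log₁₀(0.0178) = -1.750
pH = 9.17 + (-1.750) = 7.42

pH = 7.42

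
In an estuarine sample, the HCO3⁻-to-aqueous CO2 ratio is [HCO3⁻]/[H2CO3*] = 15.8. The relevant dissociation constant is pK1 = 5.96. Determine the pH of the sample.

From K1 = [H⁺][HCO3⁻]/[H2CO3*]:  pH = pK1 + log₁₀([HCO3⁻]/[H2CO3*])
log₁₀(15.8) = +1.199
pH = 5.96 + (+1.199) = 7.16

pH = 7.16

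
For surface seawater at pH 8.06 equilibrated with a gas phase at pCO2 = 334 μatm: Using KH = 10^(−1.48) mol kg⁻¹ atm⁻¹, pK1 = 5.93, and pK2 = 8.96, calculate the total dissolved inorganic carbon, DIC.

[CO2*] = KH · pCO2 = 10^(−1.48) × 334×10^-6 = 1.106×10^-5 mol/kg
α₀ = 1/(1 + K1/[H⁺] + K1K2/[H⁺]²) = 1/(1 + 10^+2.13 + 10^+1.23) = 0.006541
DIC = [CO2*]/α₀ = 1.106×10^-5 / 0.006541 = 1.69 mmol/kg

DIC = 1.69 mmol/kg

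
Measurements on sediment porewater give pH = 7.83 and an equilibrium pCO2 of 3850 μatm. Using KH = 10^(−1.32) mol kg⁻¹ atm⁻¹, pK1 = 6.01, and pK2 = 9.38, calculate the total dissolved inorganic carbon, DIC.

[CO2*] = KH · pCO2 = 10^(−1.32) × 3850×10^-6 = 1.843×10^-4 mol/kg
α₀ = 1/(1 + K1/[H⁺] + K1K2/[H⁺]²) = 1/(1 + 10^+1.82 + 10^+0.27) = 0.01451
DIC = [CO2*]/α₀ = 1.843×10^-4 / 0.01451 = 12.7 mmol/kg

DIC = 12.7 mmol/kg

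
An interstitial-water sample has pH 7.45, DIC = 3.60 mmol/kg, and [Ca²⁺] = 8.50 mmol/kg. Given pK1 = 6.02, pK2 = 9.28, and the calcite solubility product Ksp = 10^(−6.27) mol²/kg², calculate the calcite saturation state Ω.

Ω = 0.801

α₂ = 1 / (1 + [H⁺]/K2 + [H⁺]²/(K1K2)) = 1 / (1 + 10^+1.83 + 10^+0.40)
   = 1 / (1 + 67.608 + 2.5119) = 1/71.120 = 0.01406
[CO3²⁻] = α₂ × DIC = 0.01406 × 3.60 = 0.05062 mmol/kg
Ksp = 10^(−6.27) = 5.370×10^-7
Ω = [Ca²⁺][CO3²⁻]/Ksp = (8.50×10^-3)(5.062×10^-5) / 5.370×10^-7 = 0.801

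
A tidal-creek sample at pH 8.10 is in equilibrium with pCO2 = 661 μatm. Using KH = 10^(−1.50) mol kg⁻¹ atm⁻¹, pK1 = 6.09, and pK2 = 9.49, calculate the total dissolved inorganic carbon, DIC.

[CO2*] = KH · pCO2 = 10^(−1.50) × 661×10^-6 = 2.090×10^-5 mol/kg
α₀ = 1/(1 + K1/[H⁺] + K1K2/[H⁺]²) = 1/(1 + 10^+2.01 + 10^+0.62) = 0.009302
DIC = [CO2*]/α₀ = 2.090×10^-5 / 0.009302 = 2.25 mmol/kg

DIC = 2.25 mmol/kg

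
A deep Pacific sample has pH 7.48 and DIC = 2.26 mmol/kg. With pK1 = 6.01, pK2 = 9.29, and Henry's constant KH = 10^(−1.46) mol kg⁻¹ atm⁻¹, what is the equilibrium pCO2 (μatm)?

α₀ = 1 / (1 + K1/[H⁺] + K1K2/[H⁺]²) = 1 / (1 + 10^+1.47 + 10^-0.34)
   = 1 / (1 + 29.512 + 0.45709) = 1/30.969 = 0.03229
[CO2*] = α₀ × DIC = 0.03229 × 2.26 = 0.07298 mmol/kg
pCO2 = [CO2*]/KH = 7.298×10^-5 / 3.467×10^-2 = 2100 μatm

pCO2 = 2100 μatm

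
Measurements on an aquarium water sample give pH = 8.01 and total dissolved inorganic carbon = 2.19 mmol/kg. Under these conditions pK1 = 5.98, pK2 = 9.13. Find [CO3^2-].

[CO3²⁻] = 0.153 mmol/kg

α₂ = 1 / (1 + [H⁺]/K2 + [H⁺]²/(K1K2)) = 1 / (1 + 10^+1.12 + 10^-0.91)
   = 1 / (1 + 13.183 + 0.12303) = 1/14.306 = 0.06990
[CO3²⁻] = α₂ × DIC = 0.06990 × 2.19 = 0.153 mmol/kg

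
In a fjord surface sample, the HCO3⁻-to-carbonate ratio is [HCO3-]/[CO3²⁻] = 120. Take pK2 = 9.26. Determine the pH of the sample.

From K2 = [H⁺][CO3²⁻]/[HCO3-]:  pH = pK2 − log₁₀([HCO3-]/[CO3²⁻])
log₁₀(120) = +2.079
pH = 9.26 − (+2.079) = 7.18

pH = 7.18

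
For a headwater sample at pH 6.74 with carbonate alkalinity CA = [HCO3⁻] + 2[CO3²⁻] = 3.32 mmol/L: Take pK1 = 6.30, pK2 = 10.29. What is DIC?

DIC = 4.52 mmol/L

CA = [HCO3⁻] + 2[CO3²⁻] = (α₁ + 2α₂)·DIC
At pH 6.74: [H⁺]/K1 = 10^-0.44 = 0.36308, K2/[H⁺] = 10^-3.55 = 0.00028184
α₁ = 1/(1 + 0.36308 + 0.00028184) = 1/1.3634 = 0.7335; α₂ = α₁·K2/[H⁺] = 0.0002067
α₁ + 2α₂ = 0.7339
DIC = CA / (α₁ + 2α₂) = 3.32 / 0.7339 = 4.52 mmol/L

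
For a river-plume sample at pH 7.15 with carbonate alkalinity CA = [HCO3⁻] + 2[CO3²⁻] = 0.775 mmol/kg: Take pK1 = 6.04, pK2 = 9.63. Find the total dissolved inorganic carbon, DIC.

DIC = 0.832 mmol/kg

CA = [HCO3⁻] + 2[CO3²⁻] = (α₁ + 2α₂)·DIC
At pH 7.15: [H⁺]/K1 = 10^-1.11 = 0.077625, K2/[H⁺] = 10^-2.48 = 0.0033113
α₁ = 1/(1 + 0.077625 + 0.0033113) = 1/1.0809 = 0.9251; α₂ = α₁·K2/[H⁺] = 0.003063
α₁ + 2α₂ = 0.9313
DIC = CA / (α₁ + 2α₂) = 0.775 / 0.9313 = 0.832 mmol/kg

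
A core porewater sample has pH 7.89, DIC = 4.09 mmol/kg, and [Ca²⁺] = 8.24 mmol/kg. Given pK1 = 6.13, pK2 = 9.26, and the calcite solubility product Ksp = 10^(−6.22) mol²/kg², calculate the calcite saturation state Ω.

Ω = 2.25

α₂ = 1 / (1 + [H⁺]/K2 + [H⁺]²/(K1K2)) = 1 / (1 + 10^+1.37 + 10^-0.39)
   = 1 / (1 + 23.442 + 0.40738) = 1/24.850 = 0.04024
[CO3²⁻] = α₂ × DIC = 0.04024 × 4.09 = 0.1646 mmol/kg
Ksp = 10^(−6.22) = 6.026×10^-7
Ω = [Ca²⁺][CO3²⁻]/Ksp = (8.24×10^-3)(1.646×10^-4) / 6.026×10^-7 = 2.25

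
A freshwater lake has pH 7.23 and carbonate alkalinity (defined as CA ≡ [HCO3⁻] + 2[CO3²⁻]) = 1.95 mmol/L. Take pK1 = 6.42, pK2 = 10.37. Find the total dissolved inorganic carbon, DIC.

CA = [HCO3⁻] + 2[CO3²⁻] = (α₁ + 2α₂)·DIC
At pH 7.23: [H⁺]/K1 = 10^-0.81 = 0.15488, K2/[H⁺] = 10^-3.14 = 0.00072444
α₁ = 1/(1 + 0.15488 + 0.00072444) = 1/1.1556 = 0.8653; α₂ = α₁·K2/[H⁺] = 0.0006269
α₁ + 2α₂ = 0.8666
DIC = CA / (α₁ + 2α₂) = 1.95 / 0.8666 = 2.25 mmol/L

DIC = 2.25 mmol/L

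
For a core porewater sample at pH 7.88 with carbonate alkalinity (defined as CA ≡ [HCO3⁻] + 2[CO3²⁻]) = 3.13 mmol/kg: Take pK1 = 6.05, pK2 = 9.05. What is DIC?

DIC = 2.98 mmol/kg

CA = [HCO3⁻] + 2[CO3²⁻] = (α₁ + 2α₂)·DIC
At pH 7.88: [H⁺]/K1 = 10^-1.83 = 0.014791, K2/[H⁺] = 10^-1.17 = 0.067608
α₁ = 1/(1 + 0.014791 + 0.067608) = 1/1.0824 = 0.9239; α₂ = α₁·K2/[H⁺] = 0.06246
α₁ + 2α₂ = 1.0488
DIC = CA / (α₁ + 2α₂) = 3.13 / 1.0488 = 2.98 mmol/kg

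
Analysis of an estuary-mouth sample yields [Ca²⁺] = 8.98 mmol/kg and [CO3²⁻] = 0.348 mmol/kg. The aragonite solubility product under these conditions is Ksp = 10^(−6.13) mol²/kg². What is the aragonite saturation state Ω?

Ksp = 10^(−6.13) = 7.413×10^-7
Ω = [Ca²⁺][CO3²⁻]/Ksp = (8.98×10^-3)(0.348×10^-3) / 7.413×10^-7 = 4.22

Ω = 4.22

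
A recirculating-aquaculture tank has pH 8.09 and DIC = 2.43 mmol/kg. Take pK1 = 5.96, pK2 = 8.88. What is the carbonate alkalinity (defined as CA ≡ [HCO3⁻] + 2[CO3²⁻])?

CA = 2.75 mmol/kg

CA = [HCO3⁻] + 2[CO3²⁻] = (α₁ + 2α₂)·DIC
At pH 8.09: [H⁺]/K1 = 10^-2.13 = 0.0074131, K2/[H⁺] = 10^-0.79 = 0.16218
α₁ = 1/(1 + 0.0074131 + 0.16218) = 1/1.1696 = 0.8550; α₂ = α₁·K2/[H⁺] = 0.1387
α₁ + 2α₂ = 1.1323
CA = 1.1323 × 2.43 = 2.75 mmol/kg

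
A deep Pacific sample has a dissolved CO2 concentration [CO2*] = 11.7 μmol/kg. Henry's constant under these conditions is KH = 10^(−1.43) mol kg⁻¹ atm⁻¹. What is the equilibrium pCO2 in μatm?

KH = 10^(−1.43) = 3.715×10^-2 mol kg⁻¹ atm⁻¹
pCO2 = [CO2*]/KH = 11.7×10^-6 / 3.715×10^-2 = 3.15×10^-4 atm = 315 μatm

pCO2 = 315 μatm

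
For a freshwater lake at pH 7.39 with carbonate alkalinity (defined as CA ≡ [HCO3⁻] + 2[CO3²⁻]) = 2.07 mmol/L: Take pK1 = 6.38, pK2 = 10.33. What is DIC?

CA = [HCO3⁻] + 2[CO3²⁻] = (α₁ + 2α₂)·DIC
At pH 7.39: [H⁺]/K1 = 10^-1.01 = 0.097724, K2/[H⁺] = 10^-2.94 = 0.0011482
α₁ = 1/(1 + 0.097724 + 0.0011482) = 1/1.0989 = 0.9100; α₂ = α₁·K2/[H⁺] = 0.001045
α₁ + 2α₂ = 0.9121
DIC = CA / (α₁ + 2α₂) = 2.07 / 0.9121 = 2.27 mmol/L

DIC = 2.27 mmol/L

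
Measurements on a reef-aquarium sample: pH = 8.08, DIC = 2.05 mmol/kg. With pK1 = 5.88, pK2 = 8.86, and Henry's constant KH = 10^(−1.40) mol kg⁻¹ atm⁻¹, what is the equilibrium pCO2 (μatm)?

α₀ = 1 / (1 + K1/[H⁺] + K1K2/[H⁺]²) = 1 / (1 + 10^+2.20 + 10^+1.42)
   = 1 / (1 + 158.49 + 26.303) = 1/185.79 = 0.005382
[CO2*] = α₀ × DIC = 0.005382 × 2.05 = 0.01103 mmol/kg = 11.03 μmol/kg
pCO2 = [CO2*]/KH = 1.103×10^-5 / 3.981×10^-2 = 277 μatm

pCO2 = 277 μatm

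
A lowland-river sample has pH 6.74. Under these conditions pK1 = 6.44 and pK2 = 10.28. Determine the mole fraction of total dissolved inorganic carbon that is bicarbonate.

α₁ = 0.666

α₁ = 1 / (1 + [H⁺]/K1 + K2/[H⁺]) = 1 / (1 + 10^-0.30 + 10^-3.54)
   = 1 / (1 + 0.50119 + 0.00028840) = 1/1.5015 = 0.6660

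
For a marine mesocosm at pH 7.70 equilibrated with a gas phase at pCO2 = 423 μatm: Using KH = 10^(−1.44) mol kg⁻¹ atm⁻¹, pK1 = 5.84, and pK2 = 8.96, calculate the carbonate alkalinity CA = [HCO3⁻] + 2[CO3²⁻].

[CO2*] = KH · pCO2 = 10^(−1.44) × 423×10^-6 = 1.536×10^-5 mol/kg
α₀ = 1/(1 + K1/[H⁺] + K1K2/[H⁺]²) = 1/(1 + 10^+1.86 + 10^+0.60) = 0.01292
DIC = [CO2*]/α₀ = 1.536×10^-5 / 0.01292 = 1.189 mmol/kg
CA = (α₁ + 2α₂)·DIC = (0.9357 + 2×0.05142) × 1.189 = 1.23 mmol/kg

CA = 1.23 mmol/kg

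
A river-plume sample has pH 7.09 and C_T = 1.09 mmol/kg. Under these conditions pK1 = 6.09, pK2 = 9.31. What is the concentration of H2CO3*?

α₀ = 1 / (1 + K1/[H⁺] + K1K2/[H⁺]²) = 1 / (1 + 10^+1.00 + 10^-1.22)
   = 1 / (1 + 10.000 + 0.060256) = 1/11.060 = 0.09041
[CO2*] = α₀ × DIC = 0.09041 × 1.09 = 0.0986 mmol/kg

[CO2*] = 0.0986 mmol/kg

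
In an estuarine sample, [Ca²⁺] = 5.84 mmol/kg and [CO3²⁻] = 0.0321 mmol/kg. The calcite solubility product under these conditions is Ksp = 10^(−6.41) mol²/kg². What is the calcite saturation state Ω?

Ω = 0.482

Ksp = 10^(−6.41) = 3.890×10^-7
Ω = [Ca²⁺][CO3²⁻]/Ksp = (5.84×10^-3)(0.0321×10^-3) / 3.890×10^-7 = 0.482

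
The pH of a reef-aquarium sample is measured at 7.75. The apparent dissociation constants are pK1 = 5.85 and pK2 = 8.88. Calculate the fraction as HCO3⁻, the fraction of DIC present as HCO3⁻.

α₁ = 0.920

α₁ = 1 / (1 + [H⁺]/K1 + K2/[H⁺]) = 1 / (1 + 10^-1.90 + 10^-1.13)
   = 1 / (1 + 0.012589 + 0.074131) = 1/1.0867 = 0.9202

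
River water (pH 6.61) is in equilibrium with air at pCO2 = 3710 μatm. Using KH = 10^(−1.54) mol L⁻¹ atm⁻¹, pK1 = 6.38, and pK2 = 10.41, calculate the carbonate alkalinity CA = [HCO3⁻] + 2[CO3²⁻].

[CO2*] = KH · pCO2 = 10^(−1.54) × 3710×10^-6 = 1.070×10^-4 mol/L
α₀ = 1/(1 + K1/[H⁺] + K1K2/[H⁺]²) = 1/(1 + 10^+0.23 + 10^-3.57) = 0.3706
DIC = [CO2*]/α₀ = 1.070×10^-4 / 0.3706 = 0.2887 mmol/L
CA = (α₁ + 2α₂)·DIC = (0.6293 + 2×9.974×10^-5) × 0.2887 = 0.182 mmol/L

CA = 0.182 mmol/L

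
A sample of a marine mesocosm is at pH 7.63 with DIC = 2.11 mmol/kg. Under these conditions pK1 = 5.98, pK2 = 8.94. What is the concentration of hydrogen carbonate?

[HCO3⁻] = 1.97 mmol/kg

α₁ = 1 / (1 + [H⁺]/K1 + K2/[H⁺]) = 1 / (1 + 10^-1.65 + 10^-1.31)
   = 1 / (1 + 0.022387 + 0.048978) = 1/1.0714 = 0.9334
[HCO3⁻] = α₁ × DIC = 0.9334 × 2.11 = 1.97 mmol/kg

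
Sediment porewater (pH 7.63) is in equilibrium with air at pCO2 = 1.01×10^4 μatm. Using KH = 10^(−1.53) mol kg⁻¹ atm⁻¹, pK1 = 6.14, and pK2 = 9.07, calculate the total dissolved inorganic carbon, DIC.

DIC = 9.84 mmol/kg

[CO2*] = KH · pCO2 = 10^(−1.53) × 1.01×10^4×10^-6 = 2.981×10^-4 mol/kg
α₀ = 1/(1 + K1/[H⁺] + K1K2/[H⁺]²) = 1/(1 + 10^+1.49 + 10^+0.05) = 0.03028
DIC = [CO2*]/α₀ = 2.981×10^-4 / 0.03028 = 9.84 mmol/kg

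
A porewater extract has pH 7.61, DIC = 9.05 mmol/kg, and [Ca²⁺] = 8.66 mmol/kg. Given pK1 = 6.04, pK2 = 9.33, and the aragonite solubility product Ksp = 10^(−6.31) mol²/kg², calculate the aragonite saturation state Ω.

Ω = 2.92

α₂ = 1 / (1 + [H⁺]/K2 + [H⁺]²/(K1K2)) = 1 / (1 + 10^+1.72 + 10^+0.15)
   = 1 / (1 + 52.481 + 1.4125) = 1/54.893 = 0.01822
[CO3²⁻] = α₂ × DIC = 0.01822 × 9.05 = 0.1649 mmol/kg
Ksp = 10^(−6.31) = 4.898×10^-7
Ω = [Ca²⁺][CO3²⁻]/Ksp = (8.66×10^-3)(1.649×10^-4) / 4.898×10^-7 = 2.92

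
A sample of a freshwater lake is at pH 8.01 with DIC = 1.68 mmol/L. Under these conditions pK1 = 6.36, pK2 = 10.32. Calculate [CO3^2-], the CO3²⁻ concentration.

[CO3²⁻] = 8.01 μmol/L

α₂ = 1 / (1 + [H⁺]/K2 + [H⁺]²/(K1K2)) = 1 / (1 + 10^+2.31 + 10^+0.66)
   = 1 / (1 + 204.17 + 4.5709) = 1/209.74 = 0.004768
[CO3²⁻] = α₂ × DIC = 0.004768 × 1.68 = 0.00801 mmol/L = 8.01 μmol/L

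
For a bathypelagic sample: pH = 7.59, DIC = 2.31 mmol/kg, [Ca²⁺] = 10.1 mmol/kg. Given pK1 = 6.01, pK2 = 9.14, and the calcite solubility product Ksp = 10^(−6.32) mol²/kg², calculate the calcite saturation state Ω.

Ω = 1.30

α₂ = 1 / (1 + [H⁺]/K2 + [H⁺]²/(K1K2)) = 1 / (1 + 10^+1.55 + 10^-0.03)
   = 1 / (1 + 35.481 + 0.93325) = 1/37.415 = 0.02673
[CO3²⁻] = α₂ × DIC = 0.02673 × 2.31 = 0.06174 mmol/kg
Ksp = 10^(−6.32) = 4.786×10^-7
Ω = [Ca²⁺][CO3²⁻]/Ksp = (10.1×10^-3)(6.174×10^-5) / 4.786×10^-7 = 1.30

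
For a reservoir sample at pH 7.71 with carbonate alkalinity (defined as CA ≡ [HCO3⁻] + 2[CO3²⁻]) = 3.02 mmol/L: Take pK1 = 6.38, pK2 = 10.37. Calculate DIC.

CA = [HCO3⁻] + 2[CO3²⁻] = (α₁ + 2α₂)·DIC
At pH 7.71: [H⁺]/K1 = 10^-1.33 = 0.046774, K2/[H⁺] = 10^-2.66 = 0.0021878
α₁ = 1/(1 + 0.046774 + 0.0021878) = 1/1.0490 = 0.9533; α₂ = α₁·K2/[H⁺] = 0.002086
α₁ + 2α₂ = 0.9575
DIC = CA / (α₁ + 2α₂) = 3.02 / 0.9575 = 3.15 mmol/L

DIC = 3.15 mmol/L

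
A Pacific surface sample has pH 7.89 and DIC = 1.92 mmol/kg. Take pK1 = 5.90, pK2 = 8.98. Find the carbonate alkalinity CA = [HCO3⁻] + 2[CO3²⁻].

CA = 2.04 mmol/kg

CA = [HCO3⁻] + 2[CO3²⁻] = (α₁ + 2α₂)·DIC
At pH 7.89: [H⁺]/K1 = 10^-1.99 = 0.010233, K2/[H⁺] = 10^-1.09 = 0.081283
α₁ = 1/(1 + 0.010233 + 0.081283) = 1/1.0915 = 0.9162; α₂ = α₁·K2/[H⁺] = 0.07447
α₁ + 2α₂ = 1.0651
CA = 1.0651 × 1.92 = 2.04 mmol/kg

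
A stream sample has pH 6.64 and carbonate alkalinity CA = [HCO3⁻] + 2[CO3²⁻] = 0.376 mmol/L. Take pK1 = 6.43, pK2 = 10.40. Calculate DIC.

DIC = 0.608 mmol/L

CA = [HCO3⁻] + 2[CO3²⁻] = (α₁ + 2α₂)·DIC
At pH 6.64: [H⁺]/K1 = 10^-0.21 = 0.61660, K2/[H⁺] = 10^-3.76 = 0.00017378
α₁ = 1/(1 + 0.61660 + 0.00017378) = 1/1.6168 = 0.6185; α₂ = α₁·K2/[H⁺] = 0.0001075
α₁ + 2α₂ = 0.6187
DIC = CA / (α₁ + 2α₂) = 0.376 / 0.6187 = 0.608 mmol/L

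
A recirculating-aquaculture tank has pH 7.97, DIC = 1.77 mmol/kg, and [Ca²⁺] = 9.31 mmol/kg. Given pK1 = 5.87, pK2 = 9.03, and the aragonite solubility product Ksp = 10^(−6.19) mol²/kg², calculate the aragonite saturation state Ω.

α₂ = 1 / (1 + [H⁺]/K2 + [H⁺]²/(K1K2)) = 1 / (1 + 10^+1.06 + 10^-1.04)
   = 1 / (1 + 11.482 + 0.091201) = 1/12.573 = 0.07954
[CO3²⁻] = α₂ × DIC = 0.07954 × 1.77 = 0.1408 mmol/kg
Ksp = 10^(−6.19) = 6.457×10^-7
Ω = [Ca²⁺][CO3²⁻]/Ksp = (9.31×10^-3)(1.408×10^-4) / 6.457×10^-7 = 2.03

Ω = 2.03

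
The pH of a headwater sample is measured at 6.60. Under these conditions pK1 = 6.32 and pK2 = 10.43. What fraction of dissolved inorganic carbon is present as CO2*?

α₀ = 0.344

α₀ = 1 / (1 + K1/[H⁺] + K1K2/[H⁺]²) = 1 / (1 + 10^+0.28 + 10^-3.55)
   = 1 / (1 + 1.9055 + 0.00028184) = 1/2.9057 = 0.3441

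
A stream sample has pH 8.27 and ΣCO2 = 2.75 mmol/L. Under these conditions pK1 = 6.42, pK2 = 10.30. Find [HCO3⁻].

α₁ = 1 / (1 + [H⁺]/K1 + K2/[H⁺]) = 1 / (1 + 10^-1.85 + 10^-2.03)
   = 1 / (1 + 0.014125 + 0.0093325) = 1/1.0235 = 0.9771
[HCO3⁻] = α₁ × DIC = 0.9771 × 2.75 = 2.69 mmol/L

[HCO3⁻] = 2.69 mmol/L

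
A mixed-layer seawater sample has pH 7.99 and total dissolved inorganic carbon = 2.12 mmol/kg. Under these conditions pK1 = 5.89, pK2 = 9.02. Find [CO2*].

[CO2*] = 15.3 μmol/kg

α₀ = 1 / (1 + K1/[H⁺] + K1K2/[H⁺]²) = 1 / (1 + 10^+2.10 + 10^+1.07)
   = 1 / (1 + 125.89 + 11.749) = 1/138.64 = 0.007213
[CO2*] = α₀ × DIC = 0.007213 × 2.12 = 0.0153 mmol/kg = 15.3 μmol/kg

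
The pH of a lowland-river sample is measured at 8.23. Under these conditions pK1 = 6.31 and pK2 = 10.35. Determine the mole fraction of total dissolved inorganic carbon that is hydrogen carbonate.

α₁ = 0.981

α₁ = 1 / (1 + [H⁺]/K1 + K2/[H⁺]) = 1 / (1 + 10^-1.92 + 10^-2.12)
   = 1 / (1 + 0.012023 + 0.0075858) = 1/1.0196 = 0.9808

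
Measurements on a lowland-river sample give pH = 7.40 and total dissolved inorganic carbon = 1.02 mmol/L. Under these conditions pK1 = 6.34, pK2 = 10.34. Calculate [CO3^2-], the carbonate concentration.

α₂ = 1 / (1 + [H⁺]/K2 + [H⁺]²/(K1K2)) = 1 / (1 + 10^+2.94 + 10^+1.88)
   = 1 / (1 + 870.96 + 75.858) = 1/947.82 = 0.001055
[CO3²⁻] = α₂ × DIC = 0.001055 × 1.02 = 0.00108 mmol/L = 1.08 μmol/L

[CO3²⁻] = 1.08 μmol/L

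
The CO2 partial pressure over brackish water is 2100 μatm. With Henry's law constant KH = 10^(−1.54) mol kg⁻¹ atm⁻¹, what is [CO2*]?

KH = 10^(−1.54) = 2.884×10^-2 mol kg⁻¹ atm⁻¹
[CO2*] = KH · pCO2 = 2.884×10^-2 × 2100×10^-6 atm = 6.06×10^-5 mol/kg

[CO2*] = 60.6 μmol/kg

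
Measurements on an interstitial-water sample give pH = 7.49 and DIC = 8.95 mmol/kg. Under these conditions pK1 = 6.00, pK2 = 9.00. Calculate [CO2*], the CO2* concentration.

α₀ = 1 / (1 + K1/[H⁺] + K1K2/[H⁺]²) = 1 / (1 + 10^+1.49 + 10^-0.02)
   = 1 / (1 + 30.903 + 0.95499) = 1/32.858 = 0.03043
[CO2*] = α₀ × DIC = 0.03043 × 8.95 = 0.272 mmol/kg

[CO2*] = 0.272 mmol/kg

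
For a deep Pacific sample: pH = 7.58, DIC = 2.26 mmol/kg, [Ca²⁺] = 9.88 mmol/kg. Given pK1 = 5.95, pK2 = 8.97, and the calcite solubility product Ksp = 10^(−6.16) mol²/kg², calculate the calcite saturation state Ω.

α₂ = 1 / (1 + [H⁺]/K2 + [H⁺]²/(K1K2)) = 1 / (1 + 10^+1.39 + 10^-0.24)
   = 1 / (1 + 24.547 + 0.57544) = 1/26.123 = 0.03828
[CO3²⁻] = α₂ × DIC = 0.03828 × 2.26 = 0.08652 mmol/kg
Ksp = 10^(−6.16) = 6.918×10^-7
Ω = [Ca²⁺][CO3²⁻]/Ksp = (9.88×10^-3)(8.652×10^-5) / 6.918×10^-7 = 1.24

Ω = 1.24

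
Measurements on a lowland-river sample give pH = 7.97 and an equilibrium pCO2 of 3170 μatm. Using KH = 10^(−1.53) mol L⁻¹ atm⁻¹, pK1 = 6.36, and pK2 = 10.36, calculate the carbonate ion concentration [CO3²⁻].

[CO3²⁻] = 15.5 μmol/L

[CO2*] = KH · pCO2 = 10^(−1.53) × 3170×10^-6 = 9.355×10^-5 mol/L
α₀ = 1/(1 + K1/[H⁺] + K1K2/[H⁺]²) = 1/(1 + 10^+1.61 + 10^-0.78) = 0.02386
DIC = [CO2*]/α₀ = 9.355×10^-5 / 0.02386 = 3.920 mmol/L
[CO3²⁻] = α₂·DIC; α₂ = 0.003960, so [CO3²⁻] = 0.003960 × 3.920 = 0.0155 mmol/L = 15.5 μmol/L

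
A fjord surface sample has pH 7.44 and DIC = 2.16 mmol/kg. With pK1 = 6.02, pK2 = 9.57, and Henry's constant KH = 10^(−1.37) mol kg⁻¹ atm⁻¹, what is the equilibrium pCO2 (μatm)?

pCO2 = 1840 μatm

α₀ = 1 / (1 + K1/[H⁺] + K1K2/[H⁺]²) = 1 / (1 + 10^+1.42 + 10^-0.71)
   = 1 / (1 + 26.303 + 0.19498) = 1/27.498 = 0.03637
[CO2*] = α₀ × DIC = 0.03637 × 2.16 = 0.07855 mmol/kg
pCO2 = [CO2*]/KH = 7.855×10^-5 / 4.266×10^-2 = 1840 μatm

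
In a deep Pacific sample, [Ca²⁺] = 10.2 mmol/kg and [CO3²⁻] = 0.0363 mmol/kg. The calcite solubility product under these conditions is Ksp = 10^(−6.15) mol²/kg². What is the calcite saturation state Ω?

Ω = 0.523

Ksp = 10^(−6.15) = 7.079×10^-7
Ω = [Ca²⁺][CO3²⁻]/Ksp = (10.2×10^-3)(0.0363×10^-3) / 7.079×10^-7 = 0.523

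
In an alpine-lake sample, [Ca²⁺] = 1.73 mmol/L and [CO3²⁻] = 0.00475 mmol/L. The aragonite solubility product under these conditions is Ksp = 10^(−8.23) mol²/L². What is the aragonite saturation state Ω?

Ω = 1.40

Ksp = 10^(−8.23) = 5.888×10^-9
Ω = [Ca²⁺][CO3²⁻]/Ksp = (1.73×10^-3)(0.00475×10^-3) / 5.888×10^-9 = 1.40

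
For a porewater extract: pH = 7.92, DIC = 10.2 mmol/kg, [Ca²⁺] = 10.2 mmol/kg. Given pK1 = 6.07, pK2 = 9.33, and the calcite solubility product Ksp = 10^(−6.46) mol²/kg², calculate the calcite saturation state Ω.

α₂ = 1 / (1 + [H⁺]/K2 + [H⁺]²/(K1K2)) = 1 / (1 + 10^+1.41 + 10^-0.44)
   = 1 / (1 + 25.704 + 0.36308) = 1/27.067 = 0.03695
[CO3²⁻] = α₂ × DIC = 0.03695 × 10.2 = 0.3768 mmol/kg
Ksp = 10^(−6.46) = 3.467×10^-7
Ω = [Ca²⁺][CO3²⁻]/Ksp = (10.2×10^-3)(3.768×10^-4) / 3.467×10^-7 = 11.1

Ω = 11.1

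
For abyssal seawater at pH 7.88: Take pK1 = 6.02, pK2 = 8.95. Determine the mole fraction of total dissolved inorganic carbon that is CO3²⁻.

α₂ = 0.0775

α₂ = 1 / (1 + [H⁺]/K2 + [H⁺]²/(K1K2)) = 1 / (1 + 10^+1.07 + 10^-0.79)
   = 1 / (1 + 11.749 + 0.16218) = 1/12.911 = 0.07745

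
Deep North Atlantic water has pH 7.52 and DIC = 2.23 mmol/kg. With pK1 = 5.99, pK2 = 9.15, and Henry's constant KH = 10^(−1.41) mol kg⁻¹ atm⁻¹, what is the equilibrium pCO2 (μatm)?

pCO2 = 1610 μatm

α₀ = 1 / (1 + K1/[H⁺] + K1K2/[H⁺]²) = 1 / (1 + 10^+1.53 + 10^-0.10)
   = 1 / (1 + 33.884 + 0.79433) = 1/35.679 = 0.02803
[CO2*] = α₀ × DIC = 0.02803 × 2.23 = 0.06250 mmol/kg
pCO2 = [CO2*]/KH = 6.250×10^-5 / 3.890×10^-2 = 1610 μatm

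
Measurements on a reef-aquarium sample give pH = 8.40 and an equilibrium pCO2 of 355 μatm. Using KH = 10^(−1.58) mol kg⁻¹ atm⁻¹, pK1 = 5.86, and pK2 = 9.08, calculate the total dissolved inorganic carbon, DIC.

[CO2*] = KH · pCO2 = 10^(−1.58) × 355×10^-6 = 9.337×10^-6 mol/kg
α₀ = 1/(1 + K1/[H⁺] + K1K2/[H⁺]²) = 1/(1 + 10^+2.54 + 10^+1.86) = 0.002380
DIC = [CO2*]/α₀ = 9.337×10^-6 / 0.002380 = 3.92 mmol/kg

DIC = 3.92 mmol/kg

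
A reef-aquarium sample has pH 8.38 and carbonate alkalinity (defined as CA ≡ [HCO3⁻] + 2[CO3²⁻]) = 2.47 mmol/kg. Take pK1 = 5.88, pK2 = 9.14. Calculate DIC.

DIC = 2.16 mmol/kg

CA = [HCO3⁻] + 2[CO3²⁻] = (α₁ + 2α₂)·DIC
At pH 8.38: [H⁺]/K1 = 10^-2.50 = 0.0031623, K2/[H⁺] = 10^-0.76 = 0.17378
α₁ = 1/(1 + 0.0031623 + 0.17378) = 1/1.1769 = 0.8497; α₂ = α₁·K2/[H⁺] = 0.1477
α₁ + 2α₂ = 1.1450
DIC = CA / (α₁ + 2α₂) = 2.47 / 1.1450 = 2.16 mmol/kg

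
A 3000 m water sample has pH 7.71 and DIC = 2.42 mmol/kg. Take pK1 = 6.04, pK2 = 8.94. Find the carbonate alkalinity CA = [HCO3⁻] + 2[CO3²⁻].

CA = [HCO3⁻] + 2[CO3²⁻] = (α₁ + 2α₂)·DIC
At pH 7.71: [H⁺]/K1 = 10^-1.67 = 0.021380, K2/[H⁺] = 10^-1.23 = 0.058884
α₁ = 1/(1 + 0.021380 + 0.058884) = 1/1.0803 = 0.9257; α₂ = α₁·K2/[H⁺] = 0.05451
α₁ + 2α₂ = 1.0347
CA = 1.0347 × 2.42 = 2.50 mmol/kg

CA = 2.50 mmol/kg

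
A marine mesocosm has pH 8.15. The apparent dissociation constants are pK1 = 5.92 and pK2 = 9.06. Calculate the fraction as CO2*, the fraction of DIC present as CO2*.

α₀ = 0.00522

α₀ = 1 / (1 + K1/[H⁺] + K1K2/[H⁺]²) = 1 / (1 + 10^+2.23 + 10^+1.32)
   = 1 / (1 + 169.82 + 20.893) = 1/191.72 = 0.005216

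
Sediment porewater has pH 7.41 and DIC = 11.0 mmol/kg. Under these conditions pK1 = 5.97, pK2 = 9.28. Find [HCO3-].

α₁ = 1 / (1 + [H⁺]/K1 + K2/[H⁺]) = 1 / (1 + 10^-1.44 + 10^-1.87)
   = 1 / (1 + 0.036308 + 0.013490) = 1/1.0498 = 0.9526
[HCO3⁻] = α₁ × DIC = 0.9526 × 11.0 = 10.5 mmol/kg

[HCO3⁻] = 10.5 mmol/kg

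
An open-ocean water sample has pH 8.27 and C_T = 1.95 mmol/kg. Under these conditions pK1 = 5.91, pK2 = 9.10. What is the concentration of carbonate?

[CO3²⁻] = 0.250 mmol/kg

α₂ = 1 / (1 + [H⁺]/K2 + [H⁺]²/(K1K2)) = 1 / (1 + 10^+0.83 + 10^-1.53)
   = 1 / (1 + 6.7608 + 0.029512) = 1/7.7903 = 0.1284
[CO3²⁻] = α₂ × DIC = 0.1284 × 1.95 = 0.250 mmol/kg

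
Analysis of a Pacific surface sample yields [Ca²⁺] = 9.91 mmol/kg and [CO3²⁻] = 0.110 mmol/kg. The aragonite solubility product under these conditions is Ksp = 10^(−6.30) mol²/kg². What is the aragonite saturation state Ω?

Ω = 2.18

Ksp = 10^(−6.30) = 5.012×10^-7
Ω = [Ca²⁺][CO3²⁻]/Ksp = (9.91×10^-3)(0.110×10^-3) / 5.012×10^-7 = 2.18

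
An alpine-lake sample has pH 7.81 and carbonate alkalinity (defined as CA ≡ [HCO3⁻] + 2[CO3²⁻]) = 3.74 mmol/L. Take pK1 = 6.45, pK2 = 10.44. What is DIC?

CA = [HCO3⁻] + 2[CO3²⁻] = (α₁ + 2α₂)·DIC
At pH 7.81: [H⁺]/K1 = 10^-1.36 = 0.043652, K2/[H⁺] = 10^-2.63 = 0.0023442
α₁ = 1/(1 + 0.043652 + 0.0023442) = 1/1.0460 = 0.9560; α₂ = α₁·K2/[H⁺] = 0.002241
α₁ + 2α₂ = 0.9605
DIC = CA / (α₁ + 2α₂) = 3.74 / 0.9605 = 3.89 mmol/L

DIC = 3.89 mmol/L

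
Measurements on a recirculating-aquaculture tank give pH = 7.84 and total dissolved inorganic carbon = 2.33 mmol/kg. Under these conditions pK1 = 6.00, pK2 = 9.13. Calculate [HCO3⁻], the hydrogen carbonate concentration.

[HCO3⁻] = 2.19 mmol/kg

α₁ = 1 / (1 + [H⁺]/K1 + K2/[H⁺]) = 1 / (1 + 10^-1.84 + 10^-1.29)
   = 1 / (1 + 0.014454 + 0.051286) = 1/1.0657 = 0.9383
[HCO3⁻] = α₁ × DIC = 0.9383 × 2.33 = 2.19 mmol/kg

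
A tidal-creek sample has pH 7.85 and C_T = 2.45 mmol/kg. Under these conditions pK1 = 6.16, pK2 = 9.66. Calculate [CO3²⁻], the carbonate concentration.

[CO3²⁻] = 0.0366 mmol/kg

α₂ = 1 / (1 + [H⁺]/K2 + [H⁺]²/(K1K2)) = 1 / (1 + 10^+1.81 + 10^+0.12)
   = 1 / (1 + 64.565 + 1.3183) = 1/66.884 = 0.01495
[CO3²⁻] = α₂ × DIC = 0.01495 × 2.45 = 0.0366 mmol/kg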